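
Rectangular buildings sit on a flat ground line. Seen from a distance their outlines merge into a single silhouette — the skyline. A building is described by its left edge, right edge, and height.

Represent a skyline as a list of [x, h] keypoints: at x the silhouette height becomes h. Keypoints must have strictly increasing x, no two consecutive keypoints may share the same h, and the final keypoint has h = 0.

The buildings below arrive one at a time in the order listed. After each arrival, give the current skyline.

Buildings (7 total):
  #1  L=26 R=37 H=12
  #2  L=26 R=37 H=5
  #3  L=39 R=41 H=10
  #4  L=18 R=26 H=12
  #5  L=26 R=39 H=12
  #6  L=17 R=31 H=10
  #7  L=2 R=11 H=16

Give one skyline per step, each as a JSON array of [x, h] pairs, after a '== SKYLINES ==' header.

== SKYLINES ==
[[26,12],[37,0]]
[[26,12],[37,0]]
[[26,12],[37,0],[39,10],[41,0]]
[[18,12],[37,0],[39,10],[41,0]]
[[18,12],[39,10],[41,0]]
[[17,10],[18,12],[39,10],[41,0]]
[[2,16],[11,0],[17,10],[18,12],[39,10],[41,0]]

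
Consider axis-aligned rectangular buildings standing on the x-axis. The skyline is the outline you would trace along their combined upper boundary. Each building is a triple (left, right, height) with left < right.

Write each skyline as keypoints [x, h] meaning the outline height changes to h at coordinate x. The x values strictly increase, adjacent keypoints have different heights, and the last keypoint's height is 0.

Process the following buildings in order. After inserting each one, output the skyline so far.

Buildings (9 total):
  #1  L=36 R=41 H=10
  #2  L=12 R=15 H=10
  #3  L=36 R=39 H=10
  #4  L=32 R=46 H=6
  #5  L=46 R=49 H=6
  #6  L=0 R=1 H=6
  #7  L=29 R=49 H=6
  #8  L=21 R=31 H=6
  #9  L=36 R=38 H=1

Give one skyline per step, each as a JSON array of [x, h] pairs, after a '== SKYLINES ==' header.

== SKYLINES ==
[[36,10],[41,0]]
[[12,10],[15,0],[36,10],[41,0]]
[[12,10],[15,0],[36,10],[41,0]]
[[12,10],[15,0],[32,6],[36,10],[41,6],[46,0]]
[[12,10],[15,0],[32,6],[36,10],[41,6],[49,0]]
[[0,6],[1,0],[12,10],[15,0],[32,6],[36,10],[41,6],[49,0]]
[[0,6],[1,0],[12,10],[15,0],[29,6],[36,10],[41,6],[49,0]]
[[0,6],[1,0],[12,10],[15,0],[21,6],[36,10],[41,6],[49,0]]
[[0,6],[1,0],[12,10],[15,0],[21,6],[36,10],[41,6],[49,0]]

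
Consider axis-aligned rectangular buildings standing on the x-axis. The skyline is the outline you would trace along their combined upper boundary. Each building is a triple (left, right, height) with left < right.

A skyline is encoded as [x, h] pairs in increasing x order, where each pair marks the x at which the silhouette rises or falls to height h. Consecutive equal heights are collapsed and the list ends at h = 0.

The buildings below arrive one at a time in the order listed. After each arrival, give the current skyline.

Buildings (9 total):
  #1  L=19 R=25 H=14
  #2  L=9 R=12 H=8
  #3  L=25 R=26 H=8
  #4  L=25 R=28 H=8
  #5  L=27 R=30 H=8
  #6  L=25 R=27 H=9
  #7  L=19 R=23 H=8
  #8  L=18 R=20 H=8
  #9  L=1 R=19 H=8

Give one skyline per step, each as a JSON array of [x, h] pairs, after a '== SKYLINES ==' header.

== SKYLINES ==
[[19,14],[25,0]]
[[9,8],[12,0],[19,14],[25,0]]
[[9,8],[12,0],[19,14],[25,8],[26,0]]
[[9,8],[12,0],[19,14],[25,8],[28,0]]
[[9,8],[12,0],[19,14],[25,8],[30,0]]
[[9,8],[12,0],[19,14],[25,9],[27,8],[30,0]]
[[9,8],[12,0],[19,14],[25,9],[27,8],[30,0]]
[[9,8],[12,0],[18,8],[19,14],[25,9],[27,8],[30,0]]
[[1,8],[19,14],[25,9],[27,8],[30,0]]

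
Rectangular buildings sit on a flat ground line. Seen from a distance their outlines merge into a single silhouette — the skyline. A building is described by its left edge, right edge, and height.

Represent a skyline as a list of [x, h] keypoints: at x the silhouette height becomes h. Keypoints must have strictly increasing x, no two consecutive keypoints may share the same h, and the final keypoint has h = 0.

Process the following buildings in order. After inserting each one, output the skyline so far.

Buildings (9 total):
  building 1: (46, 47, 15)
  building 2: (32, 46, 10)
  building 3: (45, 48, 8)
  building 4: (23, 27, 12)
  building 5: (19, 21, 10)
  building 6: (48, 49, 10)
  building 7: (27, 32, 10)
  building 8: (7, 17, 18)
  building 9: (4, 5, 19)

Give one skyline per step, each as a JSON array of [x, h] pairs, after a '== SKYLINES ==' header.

== SKYLINES ==
[[46,15],[47,0]]
[[32,10],[46,15],[47,0]]
[[32,10],[46,15],[47,8],[48,0]]
[[23,12],[27,0],[32,10],[46,15],[47,8],[48,0]]
[[19,10],[21,0],[23,12],[27,0],[32,10],[46,15],[47,8],[48,0]]
[[19,10],[21,0],[23,12],[27,0],[32,10],[46,15],[47,8],[48,10],[49,0]]
[[19,10],[21,0],[23,12],[27,10],[46,15],[47,8],[48,10],[49,0]]
[[7,18],[17,0],[19,10],[21,0],[23,12],[27,10],[46,15],[47,8],[48,10],[49,0]]
[[4,19],[5,0],[7,18],[17,0],[19,10],[21,0],[23,12],[27,10],[46,15],[47,8],[48,10],[49,0]]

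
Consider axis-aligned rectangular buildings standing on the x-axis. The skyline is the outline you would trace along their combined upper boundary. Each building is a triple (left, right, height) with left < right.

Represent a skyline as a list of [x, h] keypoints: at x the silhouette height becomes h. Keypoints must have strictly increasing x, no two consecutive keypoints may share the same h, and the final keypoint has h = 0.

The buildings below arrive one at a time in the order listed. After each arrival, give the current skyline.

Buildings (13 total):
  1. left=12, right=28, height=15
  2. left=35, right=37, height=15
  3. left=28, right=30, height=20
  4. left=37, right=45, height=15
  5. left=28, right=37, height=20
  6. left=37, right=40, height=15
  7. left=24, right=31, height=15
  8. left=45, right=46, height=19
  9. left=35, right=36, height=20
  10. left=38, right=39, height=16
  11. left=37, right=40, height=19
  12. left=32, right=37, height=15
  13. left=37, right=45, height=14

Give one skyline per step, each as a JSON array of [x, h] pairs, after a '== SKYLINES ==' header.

== SKYLINES ==
[[12,15],[28,0]]
[[12,15],[28,0],[35,15],[37,0]]
[[12,15],[28,20],[30,0],[35,15],[37,0]]
[[12,15],[28,20],[30,0],[35,15],[45,0]]
[[12,15],[28,20],[37,15],[45,0]]
[[12,15],[28,20],[37,15],[45,0]]
[[12,15],[28,20],[37,15],[45,0]]
[[12,15],[28,20],[37,15],[45,19],[46,0]]
[[12,15],[28,20],[37,15],[45,19],[46,0]]
[[12,15],[28,20],[37,15],[38,16],[39,15],[45,19],[46,0]]
[[12,15],[28,20],[37,19],[40,15],[45,19],[46,0]]
[[12,15],[28,20],[37,19],[40,15],[45,19],[46,0]]
[[12,15],[28,20],[37,19],[40,15],[45,19],[46,0]]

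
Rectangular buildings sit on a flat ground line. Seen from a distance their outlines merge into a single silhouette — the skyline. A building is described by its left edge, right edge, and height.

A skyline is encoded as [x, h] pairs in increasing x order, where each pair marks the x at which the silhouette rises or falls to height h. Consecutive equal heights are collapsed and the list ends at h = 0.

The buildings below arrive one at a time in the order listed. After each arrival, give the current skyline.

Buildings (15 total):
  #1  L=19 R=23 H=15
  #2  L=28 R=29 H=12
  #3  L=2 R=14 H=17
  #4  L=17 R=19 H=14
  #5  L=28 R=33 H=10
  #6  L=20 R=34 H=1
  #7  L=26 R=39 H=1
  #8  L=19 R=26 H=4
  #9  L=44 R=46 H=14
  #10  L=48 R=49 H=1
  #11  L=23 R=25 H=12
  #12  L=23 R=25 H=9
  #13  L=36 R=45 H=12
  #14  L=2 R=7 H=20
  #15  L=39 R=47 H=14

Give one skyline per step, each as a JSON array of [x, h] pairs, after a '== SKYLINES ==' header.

== SKYLINES ==
[[19,15],[23,0]]
[[19,15],[23,0],[28,12],[29,0]]
[[2,17],[14,0],[19,15],[23,0],[28,12],[29,0]]
[[2,17],[14,0],[17,14],[19,15],[23,0],[28,12],[29,0]]
[[2,17],[14,0],[17,14],[19,15],[23,0],[28,12],[29,10],[33,0]]
[[2,17],[14,0],[17,14],[19,15],[23,1],[28,12],[29,10],[33,1],[34,0]]
[[2,17],[14,0],[17,14],[19,15],[23,1],[28,12],[29,10],[33,1],[39,0]]
[[2,17],[14,0],[17,14],[19,15],[23,4],[26,1],[28,12],[29,10],[33,1],[39,0]]
[[2,17],[14,0],[17,14],[19,15],[23,4],[26,1],[28,12],[29,10],[33,1],[39,0],[44,14],[46,0]]
[[2,17],[14,0],[17,14],[19,15],[23,4],[26,1],[28,12],[29,10],[33,1],[39,0],[44,14],[46,0],[48,1],[49,0]]
[[2,17],[14,0],[17,14],[19,15],[23,12],[25,4],[26,1],[28,12],[29,10],[33,1],[39,0],[44,14],[46,0],[48,1],[49,0]]
[[2,17],[14,0],[17,14],[19,15],[23,12],[25,4],[26,1],[28,12],[29,10],[33,1],[39,0],[44,14],[46,0],[48,1],[49,0]]
[[2,17],[14,0],[17,14],[19,15],[23,12],[25,4],[26,1],[28,12],[29,10],[33,1],[36,12],[44,14],[46,0],[48,1],[49,0]]
[[2,20],[7,17],[14,0],[17,14],[19,15],[23,12],[25,4],[26,1],[28,12],[29,10],[33,1],[36,12],[44,14],[46,0],[48,1],[49,0]]
[[2,20],[7,17],[14,0],[17,14],[19,15],[23,12],[25,4],[26,1],[28,12],[29,10],[33,1],[36,12],[39,14],[47,0],[48,1],[49,0]]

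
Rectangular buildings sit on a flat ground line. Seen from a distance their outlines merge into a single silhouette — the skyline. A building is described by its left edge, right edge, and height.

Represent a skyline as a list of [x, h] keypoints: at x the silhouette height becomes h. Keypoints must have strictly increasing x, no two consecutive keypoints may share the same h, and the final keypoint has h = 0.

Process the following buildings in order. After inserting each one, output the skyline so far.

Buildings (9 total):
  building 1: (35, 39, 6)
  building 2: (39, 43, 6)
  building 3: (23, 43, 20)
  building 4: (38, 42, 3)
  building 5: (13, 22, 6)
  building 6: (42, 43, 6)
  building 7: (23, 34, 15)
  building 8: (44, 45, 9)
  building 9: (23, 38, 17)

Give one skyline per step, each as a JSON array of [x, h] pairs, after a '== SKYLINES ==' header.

== SKYLINES ==
[[35,6],[39,0]]
[[35,6],[43,0]]
[[23,20],[43,0]]
[[23,20],[43,0]]
[[13,6],[22,0],[23,20],[43,0]]
[[13,6],[22,0],[23,20],[43,0]]
[[13,6],[22,0],[23,20],[43,0]]
[[13,6],[22,0],[23,20],[43,0],[44,9],[45,0]]
[[13,6],[22,0],[23,20],[43,0],[44,9],[45,0]]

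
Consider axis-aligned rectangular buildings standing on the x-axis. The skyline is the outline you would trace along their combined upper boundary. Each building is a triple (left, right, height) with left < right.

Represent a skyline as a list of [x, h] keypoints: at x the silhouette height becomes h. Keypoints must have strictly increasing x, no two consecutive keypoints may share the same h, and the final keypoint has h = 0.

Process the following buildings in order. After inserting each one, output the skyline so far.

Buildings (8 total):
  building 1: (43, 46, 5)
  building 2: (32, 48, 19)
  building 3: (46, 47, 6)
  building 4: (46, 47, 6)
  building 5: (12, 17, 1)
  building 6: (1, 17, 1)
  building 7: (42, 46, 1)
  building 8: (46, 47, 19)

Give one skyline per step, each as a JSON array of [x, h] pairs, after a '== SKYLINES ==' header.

== SKYLINES ==
[[43,5],[46,0]]
[[32,19],[48,0]]
[[32,19],[48,0]]
[[32,19],[48,0]]
[[12,1],[17,0],[32,19],[48,0]]
[[1,1],[17,0],[32,19],[48,0]]
[[1,1],[17,0],[32,19],[48,0]]
[[1,1],[17,0],[32,19],[48,0]]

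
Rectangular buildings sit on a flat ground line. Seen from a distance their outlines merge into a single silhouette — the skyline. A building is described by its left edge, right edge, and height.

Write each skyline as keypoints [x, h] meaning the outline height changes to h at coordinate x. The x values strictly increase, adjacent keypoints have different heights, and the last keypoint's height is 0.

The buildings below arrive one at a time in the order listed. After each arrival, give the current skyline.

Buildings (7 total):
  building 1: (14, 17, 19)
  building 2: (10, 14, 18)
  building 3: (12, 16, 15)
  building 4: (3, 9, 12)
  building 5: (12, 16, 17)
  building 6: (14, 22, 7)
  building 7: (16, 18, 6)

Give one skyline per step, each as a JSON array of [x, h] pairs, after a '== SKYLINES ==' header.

== SKYLINES ==
[[14,19],[17,0]]
[[10,18],[14,19],[17,0]]
[[10,18],[14,19],[17,0]]
[[3,12],[9,0],[10,18],[14,19],[17,0]]
[[3,12],[9,0],[10,18],[14,19],[17,0]]
[[3,12],[9,0],[10,18],[14,19],[17,7],[22,0]]
[[3,12],[9,0],[10,18],[14,19],[17,7],[22,0]]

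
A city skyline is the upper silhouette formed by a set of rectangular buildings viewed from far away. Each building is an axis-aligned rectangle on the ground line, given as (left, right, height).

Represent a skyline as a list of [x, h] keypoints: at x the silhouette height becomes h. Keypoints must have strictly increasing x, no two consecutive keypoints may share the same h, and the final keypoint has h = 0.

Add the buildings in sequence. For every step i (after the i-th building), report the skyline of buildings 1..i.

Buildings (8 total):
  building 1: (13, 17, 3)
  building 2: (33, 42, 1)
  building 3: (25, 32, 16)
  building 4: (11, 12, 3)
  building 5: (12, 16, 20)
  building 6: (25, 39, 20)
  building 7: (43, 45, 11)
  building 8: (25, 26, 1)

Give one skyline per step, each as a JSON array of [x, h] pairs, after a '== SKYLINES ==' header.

== SKYLINES ==
[[13,3],[17,0]]
[[13,3],[17,0],[33,1],[42,0]]
[[13,3],[17,0],[25,16],[32,0],[33,1],[42,0]]
[[11,3],[12,0],[13,3],[17,0],[25,16],[32,0],[33,1],[42,0]]
[[11,3],[12,20],[16,3],[17,0],[25,16],[32,0],[33,1],[42,0]]
[[11,3],[12,20],[16,3],[17,0],[25,20],[39,1],[42,0]]
[[11,3],[12,20],[16,3],[17,0],[25,20],[39,1],[42,0],[43,11],[45,0]]
[[11,3],[12,20],[16,3],[17,0],[25,20],[39,1],[42,0],[43,11],[45,0]]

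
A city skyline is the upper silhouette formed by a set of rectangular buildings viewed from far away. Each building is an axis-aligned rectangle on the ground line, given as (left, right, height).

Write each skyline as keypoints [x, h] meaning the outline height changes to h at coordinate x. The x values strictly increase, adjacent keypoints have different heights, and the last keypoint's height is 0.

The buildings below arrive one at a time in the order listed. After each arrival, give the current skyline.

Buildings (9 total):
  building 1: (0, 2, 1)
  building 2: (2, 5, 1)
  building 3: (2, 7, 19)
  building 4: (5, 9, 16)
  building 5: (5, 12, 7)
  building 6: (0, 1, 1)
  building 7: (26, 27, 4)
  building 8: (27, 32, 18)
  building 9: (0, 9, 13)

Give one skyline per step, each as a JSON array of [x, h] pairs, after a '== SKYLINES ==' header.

== SKYLINES ==
[[0,1],[2,0]]
[[0,1],[5,0]]
[[0,1],[2,19],[7,0]]
[[0,1],[2,19],[7,16],[9,0]]
[[0,1],[2,19],[7,16],[9,7],[12,0]]
[[0,1],[2,19],[7,16],[9,7],[12,0]]
[[0,1],[2,19],[7,16],[9,7],[12,0],[26,4],[27,0]]
[[0,1],[2,19],[7,16],[9,7],[12,0],[26,4],[27,18],[32,0]]
[[0,13],[2,19],[7,16],[9,7],[12,0],[26,4],[27,18],[32,0]]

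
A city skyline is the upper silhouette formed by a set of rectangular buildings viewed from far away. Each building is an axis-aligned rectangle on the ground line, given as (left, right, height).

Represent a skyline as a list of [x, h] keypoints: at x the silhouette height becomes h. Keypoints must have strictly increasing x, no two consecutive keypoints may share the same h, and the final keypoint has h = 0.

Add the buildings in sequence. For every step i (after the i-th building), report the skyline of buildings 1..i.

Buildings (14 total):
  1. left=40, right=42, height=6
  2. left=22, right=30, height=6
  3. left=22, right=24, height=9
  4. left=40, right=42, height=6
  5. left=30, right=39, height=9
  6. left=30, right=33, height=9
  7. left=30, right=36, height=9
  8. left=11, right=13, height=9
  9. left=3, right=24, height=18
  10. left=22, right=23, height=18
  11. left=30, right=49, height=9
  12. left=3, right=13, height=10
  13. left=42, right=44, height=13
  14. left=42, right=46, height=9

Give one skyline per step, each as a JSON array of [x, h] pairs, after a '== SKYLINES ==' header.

== SKYLINES ==
[[40,6],[42,0]]
[[22,6],[30,0],[40,6],[42,0]]
[[22,9],[24,6],[30,0],[40,6],[42,0]]
[[22,9],[24,6],[30,0],[40,6],[42,0]]
[[22,9],[24,6],[30,9],[39,0],[40,6],[42,0]]
[[22,9],[24,6],[30,9],[39,0],[40,6],[42,0]]
[[22,9],[24,6],[30,9],[39,0],[40,6],[42,0]]
[[11,9],[13,0],[22,9],[24,6],[30,9],[39,0],[40,6],[42,0]]
[[3,18],[24,6],[30,9],[39,0],[40,6],[42,0]]
[[3,18],[24,6],[30,9],[39,0],[40,6],[42,0]]
[[3,18],[24,6],[30,9],[49,0]]
[[3,18],[24,6],[30,9],[49,0]]
[[3,18],[24,6],[30,9],[42,13],[44,9],[49,0]]
[[3,18],[24,6],[30,9],[42,13],[44,9],[49,0]]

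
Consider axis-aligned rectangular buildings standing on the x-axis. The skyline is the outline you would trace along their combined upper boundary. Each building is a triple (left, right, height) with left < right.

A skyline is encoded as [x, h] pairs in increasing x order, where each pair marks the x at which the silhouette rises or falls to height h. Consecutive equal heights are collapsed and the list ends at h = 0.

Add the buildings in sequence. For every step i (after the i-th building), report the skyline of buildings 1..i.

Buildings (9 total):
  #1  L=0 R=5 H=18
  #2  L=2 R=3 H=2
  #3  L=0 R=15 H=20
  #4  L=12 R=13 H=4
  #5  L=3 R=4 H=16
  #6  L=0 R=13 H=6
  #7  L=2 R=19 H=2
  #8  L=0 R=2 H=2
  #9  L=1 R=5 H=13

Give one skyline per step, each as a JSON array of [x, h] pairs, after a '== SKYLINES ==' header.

== SKYLINES ==
[[0,18],[5,0]]
[[0,18],[5,0]]
[[0,20],[15,0]]
[[0,20],[15,0]]
[[0,20],[15,0]]
[[0,20],[15,0]]
[[0,20],[15,2],[19,0]]
[[0,20],[15,2],[19,0]]
[[0,20],[15,2],[19,0]]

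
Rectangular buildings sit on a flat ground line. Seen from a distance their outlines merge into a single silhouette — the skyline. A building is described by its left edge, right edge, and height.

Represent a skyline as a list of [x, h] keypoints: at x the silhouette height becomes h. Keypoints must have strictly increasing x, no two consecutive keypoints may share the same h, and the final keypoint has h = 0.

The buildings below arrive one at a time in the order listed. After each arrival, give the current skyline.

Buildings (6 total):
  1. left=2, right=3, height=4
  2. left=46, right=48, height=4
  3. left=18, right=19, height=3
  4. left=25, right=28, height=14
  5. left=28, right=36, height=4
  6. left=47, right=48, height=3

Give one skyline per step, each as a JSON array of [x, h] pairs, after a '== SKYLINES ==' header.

== SKYLINES ==
[[2,4],[3,0]]
[[2,4],[3,0],[46,4],[48,0]]
[[2,4],[3,0],[18,3],[19,0],[46,4],[48,0]]
[[2,4],[3,0],[18,3],[19,0],[25,14],[28,0],[46,4],[48,0]]
[[2,4],[3,0],[18,3],[19,0],[25,14],[28,4],[36,0],[46,4],[48,0]]
[[2,4],[3,0],[18,3],[19,0],[25,14],[28,4],[36,0],[46,4],[48,0]]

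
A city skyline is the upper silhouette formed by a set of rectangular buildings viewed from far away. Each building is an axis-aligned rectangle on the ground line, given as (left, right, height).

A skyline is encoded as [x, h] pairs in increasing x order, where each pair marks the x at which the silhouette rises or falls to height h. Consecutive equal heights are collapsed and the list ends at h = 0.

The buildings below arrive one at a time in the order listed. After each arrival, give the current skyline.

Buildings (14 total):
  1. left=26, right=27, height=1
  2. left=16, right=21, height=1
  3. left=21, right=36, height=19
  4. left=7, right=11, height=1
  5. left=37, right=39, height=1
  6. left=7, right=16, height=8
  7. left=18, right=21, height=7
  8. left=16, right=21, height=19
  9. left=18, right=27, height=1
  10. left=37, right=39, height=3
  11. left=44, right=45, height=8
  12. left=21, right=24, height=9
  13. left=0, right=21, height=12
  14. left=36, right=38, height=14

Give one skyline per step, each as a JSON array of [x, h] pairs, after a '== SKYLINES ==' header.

== SKYLINES ==
[[26,1],[27,0]]
[[16,1],[21,0],[26,1],[27,0]]
[[16,1],[21,19],[36,0]]
[[7,1],[11,0],[16,1],[21,19],[36,0]]
[[7,1],[11,0],[16,1],[21,19],[36,0],[37,1],[39,0]]
[[7,8],[16,1],[21,19],[36,0],[37,1],[39,0]]
[[7,8],[16,1],[18,7],[21,19],[36,0],[37,1],[39,0]]
[[7,8],[16,19],[36,0],[37,1],[39,0]]
[[7,8],[16,19],[36,0],[37,1],[39,0]]
[[7,8],[16,19],[36,0],[37,3],[39,0]]
[[7,8],[16,19],[36,0],[37,3],[39,0],[44,8],[45,0]]
[[7,8],[16,19],[36,0],[37,3],[39,0],[44,8],[45,0]]
[[0,12],[16,19],[36,0],[37,3],[39,0],[44,8],[45,0]]
[[0,12],[16,19],[36,14],[38,3],[39,0],[44,8],[45,0]]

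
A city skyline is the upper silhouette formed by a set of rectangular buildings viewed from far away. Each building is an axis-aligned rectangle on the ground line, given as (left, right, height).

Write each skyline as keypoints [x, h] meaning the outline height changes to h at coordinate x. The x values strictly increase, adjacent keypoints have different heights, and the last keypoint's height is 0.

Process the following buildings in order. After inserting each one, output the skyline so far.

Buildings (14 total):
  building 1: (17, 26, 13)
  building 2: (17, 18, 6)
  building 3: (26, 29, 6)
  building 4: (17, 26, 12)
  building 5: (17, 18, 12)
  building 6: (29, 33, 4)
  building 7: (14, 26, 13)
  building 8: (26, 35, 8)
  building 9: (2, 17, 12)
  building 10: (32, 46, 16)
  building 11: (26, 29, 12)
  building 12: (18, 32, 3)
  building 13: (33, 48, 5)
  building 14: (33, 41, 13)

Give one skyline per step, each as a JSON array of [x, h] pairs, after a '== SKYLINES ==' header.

== SKYLINES ==
[[17,13],[26,0]]
[[17,13],[26,0]]
[[17,13],[26,6],[29,0]]
[[17,13],[26,6],[29,0]]
[[17,13],[26,6],[29,0]]
[[17,13],[26,6],[29,4],[33,0]]
[[14,13],[26,6],[29,4],[33,0]]
[[14,13],[26,8],[35,0]]
[[2,12],[14,13],[26,8],[35,0]]
[[2,12],[14,13],[26,8],[32,16],[46,0]]
[[2,12],[14,13],[26,12],[29,8],[32,16],[46,0]]
[[2,12],[14,13],[26,12],[29,8],[32,16],[46,0]]
[[2,12],[14,13],[26,12],[29,8],[32,16],[46,5],[48,0]]
[[2,12],[14,13],[26,12],[29,8],[32,16],[46,5],[48,0]]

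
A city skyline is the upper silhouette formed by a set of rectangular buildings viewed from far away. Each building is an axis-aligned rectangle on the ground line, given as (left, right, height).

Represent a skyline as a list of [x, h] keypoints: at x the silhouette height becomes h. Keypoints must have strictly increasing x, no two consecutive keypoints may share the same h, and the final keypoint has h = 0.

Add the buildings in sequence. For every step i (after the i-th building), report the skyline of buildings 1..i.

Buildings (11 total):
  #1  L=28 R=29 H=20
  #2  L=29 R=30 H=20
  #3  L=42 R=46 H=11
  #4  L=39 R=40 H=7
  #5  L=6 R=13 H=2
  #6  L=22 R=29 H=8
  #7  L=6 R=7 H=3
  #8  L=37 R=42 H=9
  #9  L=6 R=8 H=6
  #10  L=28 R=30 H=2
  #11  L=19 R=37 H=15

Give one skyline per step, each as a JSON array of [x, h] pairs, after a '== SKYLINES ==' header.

== SKYLINES ==
[[28,20],[29,0]]
[[28,20],[30,0]]
[[28,20],[30,0],[42,11],[46,0]]
[[28,20],[30,0],[39,7],[40,0],[42,11],[46,0]]
[[6,2],[13,0],[28,20],[30,0],[39,7],[40,0],[42,11],[46,0]]
[[6,2],[13,0],[22,8],[28,20],[30,0],[39,7],[40,0],[42,11],[46,0]]
[[6,3],[7,2],[13,0],[22,8],[28,20],[30,0],[39,7],[40,0],[42,11],[46,0]]
[[6,3],[7,2],[13,0],[22,8],[28,20],[30,0],[37,9],[42,11],[46,0]]
[[6,6],[8,2],[13,0],[22,8],[28,20],[30,0],[37,9],[42,11],[46,0]]
[[6,6],[8,2],[13,0],[22,8],[28,20],[30,0],[37,9],[42,11],[46,0]]
[[6,6],[8,2],[13,0],[19,15],[28,20],[30,15],[37,9],[42,11],[46,0]]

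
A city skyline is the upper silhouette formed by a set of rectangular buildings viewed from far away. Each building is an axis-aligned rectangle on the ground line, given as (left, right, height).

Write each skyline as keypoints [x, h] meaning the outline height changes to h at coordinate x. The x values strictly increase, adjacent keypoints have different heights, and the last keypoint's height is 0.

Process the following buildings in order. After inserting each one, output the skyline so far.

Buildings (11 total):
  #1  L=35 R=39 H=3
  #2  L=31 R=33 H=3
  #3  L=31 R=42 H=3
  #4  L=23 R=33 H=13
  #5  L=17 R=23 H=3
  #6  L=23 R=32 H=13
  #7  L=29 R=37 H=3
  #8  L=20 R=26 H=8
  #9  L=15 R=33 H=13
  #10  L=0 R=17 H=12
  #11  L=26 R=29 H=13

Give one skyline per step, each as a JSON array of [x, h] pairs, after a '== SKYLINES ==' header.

== SKYLINES ==
[[35,3],[39,0]]
[[31,3],[33,0],[35,3],[39,0]]
[[31,3],[42,0]]
[[23,13],[33,3],[42,0]]
[[17,3],[23,13],[33,3],[42,0]]
[[17,3],[23,13],[33,3],[42,0]]
[[17,3],[23,13],[33,3],[42,0]]
[[17,3],[20,8],[23,13],[33,3],[42,0]]
[[15,13],[33,3],[42,0]]
[[0,12],[15,13],[33,3],[42,0]]
[[0,12],[15,13],[33,3],[42,0]]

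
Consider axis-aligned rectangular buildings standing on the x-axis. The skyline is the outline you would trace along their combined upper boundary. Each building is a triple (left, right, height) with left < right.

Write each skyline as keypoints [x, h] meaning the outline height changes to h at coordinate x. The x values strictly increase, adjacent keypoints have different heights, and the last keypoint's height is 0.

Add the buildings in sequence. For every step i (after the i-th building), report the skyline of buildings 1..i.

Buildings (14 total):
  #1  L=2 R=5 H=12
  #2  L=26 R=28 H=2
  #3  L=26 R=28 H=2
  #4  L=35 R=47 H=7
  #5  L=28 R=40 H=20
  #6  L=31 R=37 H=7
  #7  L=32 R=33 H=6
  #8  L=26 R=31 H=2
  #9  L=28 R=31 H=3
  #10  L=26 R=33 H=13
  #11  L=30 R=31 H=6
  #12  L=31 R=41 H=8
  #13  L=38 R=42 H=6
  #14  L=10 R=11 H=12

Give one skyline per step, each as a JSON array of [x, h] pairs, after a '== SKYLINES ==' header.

== SKYLINES ==
[[2,12],[5,0]]
[[2,12],[5,0],[26,2],[28,0]]
[[2,12],[5,0],[26,2],[28,0]]
[[2,12],[5,0],[26,2],[28,0],[35,7],[47,0]]
[[2,12],[5,0],[26,2],[28,20],[40,7],[47,0]]
[[2,12],[5,0],[26,2],[28,20],[40,7],[47,0]]
[[2,12],[5,0],[26,2],[28,20],[40,7],[47,0]]
[[2,12],[5,0],[26,2],[28,20],[40,7],[47,0]]
[[2,12],[5,0],[26,2],[28,20],[40,7],[47,0]]
[[2,12],[5,0],[26,13],[28,20],[40,7],[47,0]]
[[2,12],[5,0],[26,13],[28,20],[40,7],[47,0]]
[[2,12],[5,0],[26,13],[28,20],[40,8],[41,7],[47,0]]
[[2,12],[5,0],[26,13],[28,20],[40,8],[41,7],[47,0]]
[[2,12],[5,0],[10,12],[11,0],[26,13],[28,20],[40,8],[41,7],[47,0]]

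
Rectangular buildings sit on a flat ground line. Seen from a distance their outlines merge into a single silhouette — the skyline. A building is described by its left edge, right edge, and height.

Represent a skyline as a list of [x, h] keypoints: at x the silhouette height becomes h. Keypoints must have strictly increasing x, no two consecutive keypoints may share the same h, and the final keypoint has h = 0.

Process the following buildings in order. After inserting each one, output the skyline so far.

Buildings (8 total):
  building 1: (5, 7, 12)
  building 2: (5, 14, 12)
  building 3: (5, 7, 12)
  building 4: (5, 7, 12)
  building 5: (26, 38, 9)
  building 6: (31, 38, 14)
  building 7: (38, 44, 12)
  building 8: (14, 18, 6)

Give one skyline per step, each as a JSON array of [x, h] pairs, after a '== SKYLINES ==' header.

== SKYLINES ==
[[5,12],[7,0]]
[[5,12],[14,0]]
[[5,12],[14,0]]
[[5,12],[14,0]]
[[5,12],[14,0],[26,9],[38,0]]
[[5,12],[14,0],[26,9],[31,14],[38,0]]
[[5,12],[14,0],[26,9],[31,14],[38,12],[44,0]]
[[5,12],[14,6],[18,0],[26,9],[31,14],[38,12],[44,0]]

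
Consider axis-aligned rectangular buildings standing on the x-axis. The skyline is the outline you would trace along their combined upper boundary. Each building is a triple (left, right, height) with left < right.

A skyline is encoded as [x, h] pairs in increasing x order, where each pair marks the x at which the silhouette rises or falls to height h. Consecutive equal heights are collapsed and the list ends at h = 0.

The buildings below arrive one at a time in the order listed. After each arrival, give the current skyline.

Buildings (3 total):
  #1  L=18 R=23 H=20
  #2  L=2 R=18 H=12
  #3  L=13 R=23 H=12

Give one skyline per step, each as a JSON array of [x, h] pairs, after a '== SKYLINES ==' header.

== SKYLINES ==
[[18,20],[23,0]]
[[2,12],[18,20],[23,0]]
[[2,12],[18,20],[23,0]]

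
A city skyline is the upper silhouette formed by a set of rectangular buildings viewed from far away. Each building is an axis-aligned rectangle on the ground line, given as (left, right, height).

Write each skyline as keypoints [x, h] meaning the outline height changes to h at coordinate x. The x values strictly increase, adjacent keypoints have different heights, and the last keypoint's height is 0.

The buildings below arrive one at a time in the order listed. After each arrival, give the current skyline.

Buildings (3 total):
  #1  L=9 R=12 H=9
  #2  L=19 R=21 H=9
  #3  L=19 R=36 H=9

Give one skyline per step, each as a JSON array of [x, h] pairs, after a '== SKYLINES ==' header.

== SKYLINES ==
[[9,9],[12,0]]
[[9,9],[12,0],[19,9],[21,0]]
[[9,9],[12,0],[19,9],[36,0]]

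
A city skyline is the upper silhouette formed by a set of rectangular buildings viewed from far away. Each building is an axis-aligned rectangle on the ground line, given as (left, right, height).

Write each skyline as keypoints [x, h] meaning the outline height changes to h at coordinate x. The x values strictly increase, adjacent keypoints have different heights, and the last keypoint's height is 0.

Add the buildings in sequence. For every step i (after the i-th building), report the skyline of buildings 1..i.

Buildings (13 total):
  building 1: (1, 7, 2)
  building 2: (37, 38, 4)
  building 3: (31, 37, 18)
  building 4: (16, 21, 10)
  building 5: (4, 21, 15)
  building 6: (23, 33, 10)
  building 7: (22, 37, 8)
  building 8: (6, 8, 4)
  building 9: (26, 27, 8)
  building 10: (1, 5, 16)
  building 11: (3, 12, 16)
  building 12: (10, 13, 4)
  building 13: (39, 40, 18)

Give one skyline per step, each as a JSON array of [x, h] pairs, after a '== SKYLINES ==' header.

== SKYLINES ==
[[1,2],[7,0]]
[[1,2],[7,0],[37,4],[38,0]]
[[1,2],[7,0],[31,18],[37,4],[38,0]]
[[1,2],[7,0],[16,10],[21,0],[31,18],[37,4],[38,0]]
[[1,2],[4,15],[21,0],[31,18],[37,4],[38,0]]
[[1,2],[4,15],[21,0],[23,10],[31,18],[37,4],[38,0]]
[[1,2],[4,15],[21,0],[22,8],[23,10],[31,18],[37,4],[38,0]]
[[1,2],[4,15],[21,0],[22,8],[23,10],[31,18],[37,4],[38,0]]
[[1,2],[4,15],[21,0],[22,8],[23,10],[31,18],[37,4],[38,0]]
[[1,16],[5,15],[21,0],[22,8],[23,10],[31,18],[37,4],[38,0]]
[[1,16],[12,15],[21,0],[22,8],[23,10],[31,18],[37,4],[38,0]]
[[1,16],[12,15],[21,0],[22,8],[23,10],[31,18],[37,4],[38,0]]
[[1,16],[12,15],[21,0],[22,8],[23,10],[31,18],[37,4],[38,0],[39,18],[40,0]]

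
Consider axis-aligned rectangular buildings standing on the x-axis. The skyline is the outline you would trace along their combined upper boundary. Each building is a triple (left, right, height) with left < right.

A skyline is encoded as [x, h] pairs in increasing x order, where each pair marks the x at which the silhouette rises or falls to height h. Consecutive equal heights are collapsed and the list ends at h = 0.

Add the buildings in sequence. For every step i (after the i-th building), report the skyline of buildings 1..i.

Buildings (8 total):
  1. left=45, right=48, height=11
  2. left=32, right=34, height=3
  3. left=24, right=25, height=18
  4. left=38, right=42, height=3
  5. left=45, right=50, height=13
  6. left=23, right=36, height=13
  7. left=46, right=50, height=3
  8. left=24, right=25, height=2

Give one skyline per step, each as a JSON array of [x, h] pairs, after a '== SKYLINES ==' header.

== SKYLINES ==
[[45,11],[48,0]]
[[32,3],[34,0],[45,11],[48,0]]
[[24,18],[25,0],[32,3],[34,0],[45,11],[48,0]]
[[24,18],[25,0],[32,3],[34,0],[38,3],[42,0],[45,11],[48,0]]
[[24,18],[25,0],[32,3],[34,0],[38,3],[42,0],[45,13],[50,0]]
[[23,13],[24,18],[25,13],[36,0],[38,3],[42,0],[45,13],[50,0]]
[[23,13],[24,18],[25,13],[36,0],[38,3],[42,0],[45,13],[50,0]]
[[23,13],[24,18],[25,13],[36,0],[38,3],[42,0],[45,13],[50,0]]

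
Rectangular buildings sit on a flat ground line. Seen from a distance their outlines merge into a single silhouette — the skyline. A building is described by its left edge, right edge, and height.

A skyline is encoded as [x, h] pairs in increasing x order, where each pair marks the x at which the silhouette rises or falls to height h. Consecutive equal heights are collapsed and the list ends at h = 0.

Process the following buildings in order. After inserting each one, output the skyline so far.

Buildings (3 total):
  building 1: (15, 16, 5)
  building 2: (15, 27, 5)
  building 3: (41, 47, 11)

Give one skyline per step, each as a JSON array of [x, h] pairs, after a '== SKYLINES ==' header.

== SKYLINES ==
[[15,5],[16,0]]
[[15,5],[27,0]]
[[15,5],[27,0],[41,11],[47,0]]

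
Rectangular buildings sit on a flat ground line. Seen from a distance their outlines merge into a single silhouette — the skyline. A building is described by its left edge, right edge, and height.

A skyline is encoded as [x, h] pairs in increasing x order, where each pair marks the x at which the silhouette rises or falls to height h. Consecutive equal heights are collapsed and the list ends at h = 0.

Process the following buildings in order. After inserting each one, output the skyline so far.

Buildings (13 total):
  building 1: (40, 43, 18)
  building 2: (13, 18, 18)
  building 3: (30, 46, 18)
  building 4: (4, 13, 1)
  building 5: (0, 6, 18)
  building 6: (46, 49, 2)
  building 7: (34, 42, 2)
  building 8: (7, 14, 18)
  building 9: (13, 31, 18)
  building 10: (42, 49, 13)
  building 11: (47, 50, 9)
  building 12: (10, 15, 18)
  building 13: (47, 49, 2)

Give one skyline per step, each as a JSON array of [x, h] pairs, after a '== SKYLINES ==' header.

== SKYLINES ==
[[40,18],[43,0]]
[[13,18],[18,0],[40,18],[43,0]]
[[13,18],[18,0],[30,18],[46,0]]
[[4,1],[13,18],[18,0],[30,18],[46,0]]
[[0,18],[6,1],[13,18],[18,0],[30,18],[46,0]]
[[0,18],[6,1],[13,18],[18,0],[30,18],[46,2],[49,0]]
[[0,18],[6,1],[13,18],[18,0],[30,18],[46,2],[49,0]]
[[0,18],[6,1],[7,18],[18,0],[30,18],[46,2],[49,0]]
[[0,18],[6,1],[7,18],[46,2],[49,0]]
[[0,18],[6,1],[7,18],[46,13],[49,0]]
[[0,18],[6,1],[7,18],[46,13],[49,9],[50,0]]
[[0,18],[6,1],[7,18],[46,13],[49,9],[50,0]]
[[0,18],[6,1],[7,18],[46,13],[49,9],[50,0]]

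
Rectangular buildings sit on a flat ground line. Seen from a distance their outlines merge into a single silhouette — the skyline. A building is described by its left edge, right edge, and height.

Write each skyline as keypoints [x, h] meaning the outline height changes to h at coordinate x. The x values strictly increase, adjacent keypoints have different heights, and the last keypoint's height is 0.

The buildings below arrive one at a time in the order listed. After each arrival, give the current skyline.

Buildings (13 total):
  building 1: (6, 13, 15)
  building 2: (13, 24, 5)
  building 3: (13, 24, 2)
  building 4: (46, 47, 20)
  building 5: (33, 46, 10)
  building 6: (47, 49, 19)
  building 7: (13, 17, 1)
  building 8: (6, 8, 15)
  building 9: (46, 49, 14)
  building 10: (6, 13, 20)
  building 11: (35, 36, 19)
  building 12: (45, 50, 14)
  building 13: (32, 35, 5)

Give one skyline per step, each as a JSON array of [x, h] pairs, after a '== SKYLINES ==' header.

== SKYLINES ==
[[6,15],[13,0]]
[[6,15],[13,5],[24,0]]
[[6,15],[13,5],[24,0]]
[[6,15],[13,5],[24,0],[46,20],[47,0]]
[[6,15],[13,5],[24,0],[33,10],[46,20],[47,0]]
[[6,15],[13,5],[24,0],[33,10],[46,20],[47,19],[49,0]]
[[6,15],[13,5],[24,0],[33,10],[46,20],[47,19],[49,0]]
[[6,15],[13,5],[24,0],[33,10],[46,20],[47,19],[49,0]]
[[6,15],[13,5],[24,0],[33,10],[46,20],[47,19],[49,0]]
[[6,20],[13,5],[24,0],[33,10],[46,20],[47,19],[49,0]]
[[6,20],[13,5],[24,0],[33,10],[35,19],[36,10],[46,20],[47,19],[49,0]]
[[6,20],[13,5],[24,0],[33,10],[35,19],[36,10],[45,14],[46,20],[47,19],[49,14],[50,0]]
[[6,20],[13,5],[24,0],[32,5],[33,10],[35,19],[36,10],[45,14],[46,20],[47,19],[49,14],[50,0]]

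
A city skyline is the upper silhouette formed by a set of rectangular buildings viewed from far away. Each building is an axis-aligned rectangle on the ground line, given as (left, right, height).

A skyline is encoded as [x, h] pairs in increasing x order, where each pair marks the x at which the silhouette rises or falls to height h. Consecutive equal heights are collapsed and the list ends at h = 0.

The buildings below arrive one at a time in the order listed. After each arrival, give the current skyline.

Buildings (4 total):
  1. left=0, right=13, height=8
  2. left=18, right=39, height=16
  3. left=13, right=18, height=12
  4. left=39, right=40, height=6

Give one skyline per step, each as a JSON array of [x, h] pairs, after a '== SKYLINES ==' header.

== SKYLINES ==
[[0,8],[13,0]]
[[0,8],[13,0],[18,16],[39,0]]
[[0,8],[13,12],[18,16],[39,0]]
[[0,8],[13,12],[18,16],[39,6],[40,0]]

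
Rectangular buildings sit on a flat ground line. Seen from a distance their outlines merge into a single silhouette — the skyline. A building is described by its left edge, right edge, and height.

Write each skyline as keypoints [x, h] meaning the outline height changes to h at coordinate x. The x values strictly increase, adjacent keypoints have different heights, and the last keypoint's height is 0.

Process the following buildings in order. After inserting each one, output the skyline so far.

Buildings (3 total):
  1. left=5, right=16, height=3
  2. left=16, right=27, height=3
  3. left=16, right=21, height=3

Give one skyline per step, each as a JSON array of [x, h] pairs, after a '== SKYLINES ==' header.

== SKYLINES ==
[[5,3],[16,0]]
[[5,3],[27,0]]
[[5,3],[27,0]]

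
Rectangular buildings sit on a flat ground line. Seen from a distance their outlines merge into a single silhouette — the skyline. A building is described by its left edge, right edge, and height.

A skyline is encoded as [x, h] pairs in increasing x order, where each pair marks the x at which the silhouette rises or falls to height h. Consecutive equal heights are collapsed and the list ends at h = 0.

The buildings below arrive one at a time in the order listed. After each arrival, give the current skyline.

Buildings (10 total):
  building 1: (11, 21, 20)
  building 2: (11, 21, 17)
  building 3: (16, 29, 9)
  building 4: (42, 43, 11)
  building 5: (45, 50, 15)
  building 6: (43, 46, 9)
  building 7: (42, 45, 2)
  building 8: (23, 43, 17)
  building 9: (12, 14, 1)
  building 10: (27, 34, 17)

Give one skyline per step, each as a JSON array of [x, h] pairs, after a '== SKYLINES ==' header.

== SKYLINES ==
[[11,20],[21,0]]
[[11,20],[21,0]]
[[11,20],[21,9],[29,0]]
[[11,20],[21,9],[29,0],[42,11],[43,0]]
[[11,20],[21,9],[29,0],[42,11],[43,0],[45,15],[50,0]]
[[11,20],[21,9],[29,0],[42,11],[43,9],[45,15],[50,0]]
[[11,20],[21,9],[29,0],[42,11],[43,9],[45,15],[50,0]]
[[11,20],[21,9],[23,17],[43,9],[45,15],[50,0]]
[[11,20],[21,9],[23,17],[43,9],[45,15],[50,0]]
[[11,20],[21,9],[23,17],[43,9],[45,15],[50,0]]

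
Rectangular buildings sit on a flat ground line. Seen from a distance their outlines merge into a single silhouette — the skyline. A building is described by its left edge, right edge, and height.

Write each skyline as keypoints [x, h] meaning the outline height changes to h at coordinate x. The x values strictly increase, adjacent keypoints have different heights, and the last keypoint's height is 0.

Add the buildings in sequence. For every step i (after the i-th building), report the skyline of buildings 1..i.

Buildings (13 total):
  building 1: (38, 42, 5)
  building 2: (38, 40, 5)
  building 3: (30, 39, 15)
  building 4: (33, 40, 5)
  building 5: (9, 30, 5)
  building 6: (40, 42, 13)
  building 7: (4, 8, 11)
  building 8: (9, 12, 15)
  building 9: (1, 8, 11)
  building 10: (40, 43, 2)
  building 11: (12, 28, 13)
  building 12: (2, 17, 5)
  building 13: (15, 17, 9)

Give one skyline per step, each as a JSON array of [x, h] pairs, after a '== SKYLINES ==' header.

== SKYLINES ==
[[38,5],[42,0]]
[[38,5],[42,0]]
[[30,15],[39,5],[42,0]]
[[30,15],[39,5],[42,0]]
[[9,5],[30,15],[39,5],[42,0]]
[[9,5],[30,15],[39,5],[40,13],[42,0]]
[[4,11],[8,0],[9,5],[30,15],[39,5],[40,13],[42,0]]
[[4,11],[8,0],[9,15],[12,5],[30,15],[39,5],[40,13],[42,0]]
[[1,11],[8,0],[9,15],[12,5],[30,15],[39,5],[40,13],[42,0]]
[[1,11],[8,0],[9,15],[12,5],[30,15],[39,5],[40,13],[42,2],[43,0]]
[[1,11],[8,0],[9,15],[12,13],[28,5],[30,15],[39,5],[40,13],[42,2],[43,0]]
[[1,11],[8,5],[9,15],[12,13],[28,5],[30,15],[39,5],[40,13],[42,2],[43,0]]
[[1,11],[8,5],[9,15],[12,13],[28,5],[30,15],[39,5],[40,13],[42,2],[43,0]]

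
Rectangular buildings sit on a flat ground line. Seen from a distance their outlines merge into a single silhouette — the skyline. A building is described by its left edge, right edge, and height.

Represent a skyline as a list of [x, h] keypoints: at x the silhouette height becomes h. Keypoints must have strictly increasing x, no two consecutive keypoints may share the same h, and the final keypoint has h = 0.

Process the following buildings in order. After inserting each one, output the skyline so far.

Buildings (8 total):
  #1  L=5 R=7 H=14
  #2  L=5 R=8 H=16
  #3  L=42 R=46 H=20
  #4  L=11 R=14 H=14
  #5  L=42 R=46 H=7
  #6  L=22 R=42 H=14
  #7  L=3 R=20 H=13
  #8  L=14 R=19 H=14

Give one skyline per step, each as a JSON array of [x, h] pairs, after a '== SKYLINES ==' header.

== SKYLINES ==
[[5,14],[7,0]]
[[5,16],[8,0]]
[[5,16],[8,0],[42,20],[46,0]]
[[5,16],[8,0],[11,14],[14,0],[42,20],[46,0]]
[[5,16],[8,0],[11,14],[14,0],[42,20],[46,0]]
[[5,16],[8,0],[11,14],[14,0],[22,14],[42,20],[46,0]]
[[3,13],[5,16],[8,13],[11,14],[14,13],[20,0],[22,14],[42,20],[46,0]]
[[3,13],[5,16],[8,13],[11,14],[19,13],[20,0],[22,14],[42,20],[46,0]]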